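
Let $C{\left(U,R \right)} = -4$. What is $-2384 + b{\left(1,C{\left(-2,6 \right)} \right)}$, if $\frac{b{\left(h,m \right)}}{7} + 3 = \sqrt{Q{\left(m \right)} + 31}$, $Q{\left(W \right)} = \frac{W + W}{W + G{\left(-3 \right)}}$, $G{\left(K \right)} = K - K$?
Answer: $-2405 + 7 \sqrt{33} \approx -2364.8$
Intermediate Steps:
$G{\left(K \right)} = 0$
$Q{\left(W \right)} = 2$ ($Q{\left(W \right)} = \frac{W + W}{W + 0} = \frac{2 W}{W} = 2$)
$b{\left(h,m \right)} = -21 + 7 \sqrt{33}$ ($b{\left(h,m \right)} = -21 + 7 \sqrt{2 + 31} = -21 + 7 \sqrt{33}$)
$-2384 + b{\left(1,C{\left(-2,6 \right)} \right)} = -2384 - \left(21 - 7 \sqrt{33}\right) = -2405 + 7 \sqrt{33}$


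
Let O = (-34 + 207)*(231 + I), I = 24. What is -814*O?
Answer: -35909610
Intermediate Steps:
O = 44115 (O = (-34 + 207)*(231 + 24) = 173*255 = 44115)
-814*O = -814*44115 = -35909610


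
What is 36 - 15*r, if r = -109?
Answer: 1671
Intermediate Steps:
36 - 15*r = 36 - 15*(-109) = 36 + 1635 = 1671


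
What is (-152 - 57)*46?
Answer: -9614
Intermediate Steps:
(-152 - 57)*46 = -209*46 = -9614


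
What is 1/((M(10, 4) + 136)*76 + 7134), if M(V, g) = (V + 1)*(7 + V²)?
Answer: 1/106922 ≈ 9.3526e-6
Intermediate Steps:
M(V, g) = (1 + V)*(7 + V²)
1/((M(10, 4) + 136)*76 + 7134) = 1/(((7 + 10² + 10³ + 7*10) + 136)*76 + 7134) = 1/(((7 + 100 + 1000 + 70) + 136)*76 + 7134) = 1/((1177 + 136)*76 + 7134) = 1/(1313*76 + 7134) = 1/(99788 + 7134) = 1/106922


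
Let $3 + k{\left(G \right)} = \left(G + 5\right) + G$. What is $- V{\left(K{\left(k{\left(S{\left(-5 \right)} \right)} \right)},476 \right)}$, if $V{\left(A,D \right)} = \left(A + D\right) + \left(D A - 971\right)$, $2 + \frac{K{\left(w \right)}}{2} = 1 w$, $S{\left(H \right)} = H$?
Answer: $10035$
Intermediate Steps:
$k{\left(G \right)} = 2 + 2 G$ ($k{\left(G \right)} = -3 + \left(\left(G + 5\right) + G\right) = -3 + \left(\left(5 + G\right) + G\right) = -3 + \left(5 + 2 G\right) = 2 + 2 G$)
$K{\left(w \right)} = -4 + 2 w$ ($K{\left(w \right)} = -4 + 2 \cdot 1 w = -4 + 2 w$)
$V{\left(A,D \right)} = -971 + A + D + A D$ ($V{\left(A,D \right)} = \left(A + D\right) + \left(A D - 971\right) = \left(A + D\right) + \left(-971 + A D\right) = -971 + A + D + A D$)
$- V{\left(K{\left(k{\left(S{\left(-5 \right)} \right)} \right)},476 \right)} = - (-971 + \left(-4 + 2 \left(2 + 2 \left(-5\right)\right)\right) + 476 + \left(-4 + 2 \left(2 + 2 \left(-5\right)\right)\right) 476) = - (-971 + \left(-4 + 2 \left(2 - 10\right)\right) + 476 + \left(-4 + 2 \left(2 - 10\right)\right) 476) = - (-971 + \left(-4 + 2 \left(-8\right)\right) + 476 + \left(-4 + 2 \left(-8\right)\right) 476) = - (-971 - 20 + 476 + \left(-4 - 16\right) 476) = - (-971 - 20 + 476 - 9520) = \left(-1\right) \left(-10035\right) = 10035$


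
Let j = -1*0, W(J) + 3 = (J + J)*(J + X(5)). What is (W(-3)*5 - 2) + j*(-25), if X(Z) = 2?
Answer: 13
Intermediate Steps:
W(J) = -3 + 2*J*(2 + J) (W(J) = -3 + (J + J)*(J + 2) = -3 + (2*J)*(2 + J) = -3 + 2*J*(2 + J))
j = 0
(W(-3)*5 - 2) + j*(-25) = ((-3 + 2*(-3)**2 + 4*(-3))*5 - 2) + 0*(-25) = ((-3 + 2*9 - 12)*5 - 2) + 0 = ((-3 + 18 - 12)*5 - 2) + 0 = (3*5 - 2) + 0 = (15 - 2) + 0 = 13 + 0 = 13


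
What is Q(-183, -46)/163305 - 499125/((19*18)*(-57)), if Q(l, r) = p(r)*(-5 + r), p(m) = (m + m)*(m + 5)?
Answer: 151577989/6205590 ≈ 24.426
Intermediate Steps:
p(m) = 2*m*(5 + m) (p(m) = (2*m)*(5 + m) = 2*m*(5 + m))
Q(l, r) = 2*r*(-5 + r)*(5 + r) (Q(l, r) = (2*r*(5 + r))*(-5 + r) = 2*r*(-5 + r)*(5 + r))
Q(-183, -46)/163305 - 499125/((19*18)*(-57)) = (2*(-46)*(-25 + (-46)**2))/163305 - 499125/((19*18)*(-57)) = (2*(-46)*(-25 + 2116))*(1/163305) - 499125/(342*(-57)) = (2*(-46)*2091)*(1/163305) - 499125/(-19494) = -192372*1/163305 - 499125*(-1/19494) = -64124/54435 + 166375/6498 = 151577989/6205590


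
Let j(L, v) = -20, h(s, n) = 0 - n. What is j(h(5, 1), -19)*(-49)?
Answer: 980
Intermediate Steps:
h(s, n) = -n
j(h(5, 1), -19)*(-49) = -20*(-49) = 980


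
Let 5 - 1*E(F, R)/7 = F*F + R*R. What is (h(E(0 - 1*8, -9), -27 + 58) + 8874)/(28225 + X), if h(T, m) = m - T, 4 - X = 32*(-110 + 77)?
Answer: 1977/5857 ≈ 0.33754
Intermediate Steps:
X = 1060 (X = 4 - 32*(-110 + 77) = 4 - 32*(-33) = 4 - 1*(-1056) = 4 + 1056 = 1060)
E(F, R) = 35 - 7*F² - 7*R² (E(F, R) = 35 - 7*(F*F + R*R) = 35 - 7*(F² + R²) = 35 + (-7*F² - 7*R²) = 35 - 7*F² - 7*R²)
(h(E(0 - 1*8, -9), -27 + 58) + 8874)/(28225 + X) = (((-27 + 58) - (35 - 7*(0 - 1*8)² - 7*(-9)²)) + 8874)/(28225 + 1060) = ((31 - (35 - 7*(0 - 8)² - 7*81)) + 8874)/29285 = ((31 - (35 - 7*(-8)² - 567)) + 8874)*(1/29285) = ((31 - (35 - 7*64 - 567)) + 8874)*(1/29285) = ((31 - (35 - 448 - 567)) + 8874)*(1/29285) = ((31 - 1*(-980)) + 8874)*(1/29285) = ((31 + 980) + 8874)*(1/29285) = (1011 + 8874)*(1/29285) = 9885*(1/29285) = 1977/5857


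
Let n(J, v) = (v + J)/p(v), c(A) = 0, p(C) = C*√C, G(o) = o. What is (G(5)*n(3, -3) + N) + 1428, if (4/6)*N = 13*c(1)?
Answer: 1428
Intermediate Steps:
p(C) = C^(3/2)
N = 0 (N = 3*(13*0)/2 = (3/2)*0 = 0)
n(J, v) = (J + v)/v^(3/2) (n(J, v) = (v + J)/(v^(3/2)) = (J + v)/v^(3/2))
(G(5)*n(3, -3) + N) + 1428 = (5*((3 - 3)/(-3)^(3/2)) + 0) + 1428 = (5*((I*√3/9)*0) + 0) + 1428 = (5*0 + 0) + 1428 = (0 + 0) + 1428 = 0 + 1428 = 1428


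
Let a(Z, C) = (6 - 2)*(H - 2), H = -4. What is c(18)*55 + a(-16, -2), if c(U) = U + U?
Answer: 1956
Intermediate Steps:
c(U) = 2*U
a(Z, C) = -24 (a(Z, C) = (6 - 2)*(-4 - 2) = 4*(-6) = -24)
c(18)*55 + a(-16, -2) = (2*18)*55 - 24 = 36*55 - 24 = 1980 - 24 = 1956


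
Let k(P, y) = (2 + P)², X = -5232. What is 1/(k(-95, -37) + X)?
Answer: 1/3417 ≈ 0.00029265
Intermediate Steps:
1/(k(-95, -37) + X) = 1/((2 - 95)² - 5232) = 1/((-93)² - 5232) = 1/(8649 - 5232) = 1/3417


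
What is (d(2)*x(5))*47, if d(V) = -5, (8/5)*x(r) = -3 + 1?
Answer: 1175/4 ≈ 293.75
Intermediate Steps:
x(r) = -5/4 (x(r) = 5*(-3 + 1)/8 = (5/8)*(-2) = -5/4)
(d(2)*x(5))*47 = -5*(-5/4)*47 = (25/4)*47 = 1175/4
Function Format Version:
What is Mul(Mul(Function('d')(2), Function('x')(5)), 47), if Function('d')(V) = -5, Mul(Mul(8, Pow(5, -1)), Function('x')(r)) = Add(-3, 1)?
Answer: Rational(1175, 4) ≈ 293.75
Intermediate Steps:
Function('x')(r) = Rational(-5, 4) (Function('x')(r) = Mul(Rational(5, 8), Add(-3, 1)) = Mul(Rational(5, 8), -2) = Rational(-5, 4))
Mul(Mul(Function('d')(2), Function('x')(5)), 47) = Mul(Mul(-5, Rational(-5, 4)), 47) = Mul(Rational(25, 4), 47) = Rational(1175, 4)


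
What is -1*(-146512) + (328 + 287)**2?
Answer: 524737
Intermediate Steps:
-1*(-146512) + (328 + 287)**2 = 146512 + 615**2 = 146512 + 378225 = 524737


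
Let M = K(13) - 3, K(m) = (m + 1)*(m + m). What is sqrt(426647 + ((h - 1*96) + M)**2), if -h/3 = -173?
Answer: sqrt(1041303) ≈ 1020.4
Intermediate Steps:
h = 519 (h = -3*(-173) = 519)
K(m) = 2*m*(1 + m) (K(m) = (1 + m)*(2*m) = 2*m*(1 + m))
M = 361 (M = 2*13*(1 + 13) - 3 = 2*13*14 - 3 = 364 - 3 = 361)
sqrt(426647 + ((h - 1*96) + M)**2) = sqrt(426647 + ((519 - 1*96) + 361)**2) = sqrt(426647 + ((519 - 96) + 361)**2) = sqrt(426647 + (423 + 361)**2) = sqrt(426647 + 784**2) = sqrt(426647 + 614656) = sqrt(1041303)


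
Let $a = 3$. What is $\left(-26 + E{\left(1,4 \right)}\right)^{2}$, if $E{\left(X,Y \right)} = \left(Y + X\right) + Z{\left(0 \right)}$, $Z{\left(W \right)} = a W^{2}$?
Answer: $441$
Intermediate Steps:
$Z{\left(W \right)} = 3 W^{2}$
$E{\left(X,Y \right)} = X + Y$ ($E{\left(X,Y \right)} = \left(Y + X\right) + 3 \cdot 0^{2} = \left(X + Y\right) + 3 \cdot 0 = \left(X + Y\right) + 0 = X + Y$)
$\left(-26 + E{\left(1,4 \right)}\right)^{2} = \left(-26 + \left(1 + 4\right)\right)^{2} = \left(-26 + 5\right)^{2} = \left(-21\right)^{2} = 441$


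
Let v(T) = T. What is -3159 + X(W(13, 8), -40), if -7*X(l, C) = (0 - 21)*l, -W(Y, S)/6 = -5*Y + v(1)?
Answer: -2007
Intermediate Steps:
W(Y, S) = -6 + 30*Y (W(Y, S) = -6*(-5*Y + 1) = -6*(1 - 5*Y) = -6 + 30*Y)
X(l, C) = 3*l (X(l, C) = -(0 - 21)*l/7 = -(-3)*l = 3*l)
-3159 + X(W(13, 8), -40) = -3159 + 3*(-6 + 30*13) = -3159 + 3*(-6 + 390) = -3159 + 3*384 = -3159 + 1152 = -2007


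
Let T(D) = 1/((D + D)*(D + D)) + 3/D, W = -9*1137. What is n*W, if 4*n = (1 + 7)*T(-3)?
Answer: 39795/2 ≈ 19898.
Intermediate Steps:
W = -10233
T(D) = 3/D + 1/(4*D²) (T(D) = 1/((2*D)*(2*D)) + 3/D = 1/(4*D²) + 3/D = 3/D + 1/(4*D²))
n = -35/18 (n = ((1 + 7)*((¼)*(1 + 12*(-3))/(-3)²))/4 = (8*((¼)*(⅑)*(1 - 36)))/4 = (8*((¼)*(⅑)*(-35)))/4 = (8*(-35/36))/4 = (¼)*(-70/9) = -35/18 ≈ -1.9444)
n*W = -35/18*(-10233) = 39795/2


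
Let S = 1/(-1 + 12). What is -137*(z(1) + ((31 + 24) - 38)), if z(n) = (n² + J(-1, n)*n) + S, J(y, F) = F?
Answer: -28770/11 ≈ -2615.5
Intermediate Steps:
S = 1/11 ≈ 0.090909
z(n) = 1/11 + 2*n² (z(n) = (n² + n*n) + 1/11 = (n² + n²) + 1/11 = 2*n² + 1/11 = 1/11 + 2*n²)
-137*(z(1) + ((31 + 24) - 38)) = -137*((1/11 + 2*1²) + ((31 + 24) - 38)) = -137*((1/11 + 2*1) + (55 - 38)) = -137*((1/11 + 2) + 17) = -137*(23/11 + 17) = -137*210/11 = -28770/11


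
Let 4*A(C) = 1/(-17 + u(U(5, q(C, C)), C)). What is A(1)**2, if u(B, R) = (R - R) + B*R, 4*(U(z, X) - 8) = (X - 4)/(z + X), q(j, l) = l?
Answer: 4/5329 ≈ 0.00075061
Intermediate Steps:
U(z, X) = 8 + (-4 + X)/(4*(X + z)) (U(z, X) = 8 + ((X - 4)/(z + X))/4 = 8 + ((-4 + X)/(X + z))/4 = 8 + (-4 + X)/(4*(X + z)))
u(B, R) = B*R (u(B, R) = 0 + B*R = B*R)
A(C) = 1/(4*(-17 + C*(39 + 33*C/4)/(5 + C))) (A(C) = 1/(4*(-17 + ((-1 + 8*5 + 33*C/4)/(C + 5))*C)) = 1/(4*(-17 + ((-1 + 40 + 33*C/4)/(5 + C))*C)) = 1/(4*(-17 + ((39 + 33*C/4)/(5 + C))*C)) = 1/(4*(-17 + C*(39 + 33*C/4)/(5 + C))))
A(1)**2 = ((5 + 1)/(-340 + 33*1**2 + 88*1))**2 = (6/(-340 + 33*1 + 88))**2 = (6/(-340 + 33 + 88))**2 = (6/(-219))**2 = (-1/219*6)**2 = (-2/73)**2 = 4/5329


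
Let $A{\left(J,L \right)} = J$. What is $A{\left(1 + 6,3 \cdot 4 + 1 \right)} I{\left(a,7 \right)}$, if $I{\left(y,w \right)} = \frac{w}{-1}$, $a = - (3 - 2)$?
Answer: $-49$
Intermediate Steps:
$a = -1$ ($a = \left(-1\right) 1 = -1$)
$I{\left(y,w \right)} = - w$ ($I{\left(y,w \right)} = w \left(-1\right) = - w$)
$A{\left(1 + 6,3 \cdot 4 + 1 \right)} I{\left(a,7 \right)} = \left(1 + 6\right) \left(\left(-1\right) 7\right) = 7 \left(-7\right) = -49$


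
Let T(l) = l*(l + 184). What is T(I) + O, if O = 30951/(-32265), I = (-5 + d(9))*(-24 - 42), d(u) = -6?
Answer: 2368462661/3585 ≈ 6.6066e+5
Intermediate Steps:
I = 726 (I = (-5 - 6)*(-24 - 42) = -11*(-66) = 726)
T(l) = l*(184 + l)
O = -3439/3585 (O = 30951*(-1/32265) = -3439/3585 ≈ -0.95927)
T(I) + O = 726*(184 + 726) - 3439/3585 = 726*910 - 3439/3585 = 660660 - 3439/3585 = 2368462661/3585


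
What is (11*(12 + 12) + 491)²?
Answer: 570025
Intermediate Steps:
(11*(12 + 12) + 491)² = (11*24 + 491)² = (264 + 491)² = 755² = 570025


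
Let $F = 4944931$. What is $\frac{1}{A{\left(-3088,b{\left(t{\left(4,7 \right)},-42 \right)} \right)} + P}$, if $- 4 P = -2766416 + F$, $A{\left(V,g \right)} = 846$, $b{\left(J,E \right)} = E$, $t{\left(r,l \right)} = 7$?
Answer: $- \frac{4}{2175131} \approx -1.839 \cdot 10^{-6}$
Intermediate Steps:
$P = - \frac{2178515}{4}$ ($P = - \frac{-2766416 + 4944931}{4} = \left(- \frac{1}{4}\right) 2178515 = - \frac{2178515}{4} \approx -5.4463 \cdot 10^{5}$)
$\frac{1}{A{\left(-3088,b{\left(t{\left(4,7 \right)},-42 \right)} \right)} + P} = \frac{1}{846 - \frac{2178515}{4}} = \frac{1}{- \frac{2175131}{4}} = - \frac{4}{2175131}$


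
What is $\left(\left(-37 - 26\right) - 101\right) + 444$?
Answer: $280$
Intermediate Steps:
$\left(\left(-37 - 26\right) - 101\right) + 444 = \left(-63 - 101\right) + 444 = -164 + 444 = 280$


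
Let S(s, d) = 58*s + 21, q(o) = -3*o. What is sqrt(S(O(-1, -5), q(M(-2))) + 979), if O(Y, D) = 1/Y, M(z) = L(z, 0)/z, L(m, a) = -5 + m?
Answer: sqrt(942) ≈ 30.692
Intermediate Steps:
M(z) = (-5 + z)/z
S(s, d) = 21 + 58*s
sqrt(S(O(-1, -5), q(M(-2))) + 979) = sqrt((21 + 58/(-1)) + 979) = sqrt((21 + 58*(-1)) + 979) = sqrt((21 - 58) + 979) = sqrt(-37 + 979) = sqrt(942)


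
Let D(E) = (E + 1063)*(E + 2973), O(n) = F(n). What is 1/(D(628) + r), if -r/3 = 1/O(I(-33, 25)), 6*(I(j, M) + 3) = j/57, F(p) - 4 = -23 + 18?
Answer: 1/6089294 ≈ 1.6422e-7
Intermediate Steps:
F(p) = -1 (F(p) = 4 + (-23 + 18) = 4 - 5 = -1)
I(j, M) = -3 + j/342 (I(j, M) = -3 + (j/57)/6 = -3 + j/342)
O(n) = -1
D(E) = (1063 + E)*(2973 + E)
r = 3 (r = -3/(-1) = -3*(-1) = 3)
1/(D(628) + r) = 1/((3160299 + 628² + 4036*628) + 3) = 1/((3160299 + 394384 + 2534608) + 3) = 1/(6089291 + 3) = 1/6089294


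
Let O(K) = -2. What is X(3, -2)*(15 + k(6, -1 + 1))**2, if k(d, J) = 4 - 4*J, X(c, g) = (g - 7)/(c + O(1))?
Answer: -3249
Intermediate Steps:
X(c, g) = (-7 + g)/(-2 + c) (X(c, g) = (g - 7)/(c - 2) = (-7 + g)/(-2 + c))
X(3, -2)*(15 + k(6, -1 + 1))**2 = ((-7 - 2)/(-2 + 3))*(15 + (4 - 4*(-1 + 1)))**2 = (-9/1)*(15 + (4 - 4*0))**2 = (1*(-9))*(15 + (4 + 0))**2 = -9*(15 + 4)**2 = -9*19**2 = -9*361 = -3249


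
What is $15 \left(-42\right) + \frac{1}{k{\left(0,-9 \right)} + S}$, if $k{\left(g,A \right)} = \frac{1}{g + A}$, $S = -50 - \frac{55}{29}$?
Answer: $- \frac{8551881}{13574} \approx -630.02$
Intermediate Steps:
$S = - \frac{1505}{29}$ ($S = -50 - 55 \cdot \frac{1}{29} = -50 - \frac{55}{29} = - \frac{1505}{29} \approx -51.897$)
$k{\left(g,A \right)} = \frac{1}{A + g}$
$15 \left(-42\right) + \frac{1}{k{\left(0,-9 \right)} + S} = 15 \left(-42\right) + \frac{1}{\frac{1}{-9 + 0} - \frac{1505}{29}} = -630 + \frac{1}{\frac{1}{-9} - \frac{1505}{29}} = -630 + \frac{1}{- \frac{1}{9} - \frac{1505}{29}} = -630 + \frac{1}{- \frac{13574}{261}} = -630 - \frac{261}{13574} = - \frac{8551881}{13574}$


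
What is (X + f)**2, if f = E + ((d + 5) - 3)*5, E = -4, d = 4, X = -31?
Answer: 25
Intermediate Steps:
f = 26 (f = -4 + ((4 + 5) - 3)*5 = -4 + (9 - 3)*5 = -4 + 6*5 = -4 + 30 = 26)
(X + f)**2 = (-31 + 26)**2 = (-5)**2 = 25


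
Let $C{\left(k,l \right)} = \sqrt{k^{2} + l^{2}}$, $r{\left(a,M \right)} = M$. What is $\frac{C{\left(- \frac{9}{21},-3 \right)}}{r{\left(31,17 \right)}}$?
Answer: $\frac{15 \sqrt{2}}{119} \approx 0.17826$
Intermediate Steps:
$\frac{C{\left(- \frac{9}{21},-3 \right)}}{r{\left(31,17 \right)}} = \frac{\sqrt{\left(- \frac{9}{21}\right)^{2} + \left(-3\right)^{2}}}{17} = \sqrt{\left(\left(-9\right) \frac{1}{21}\right)^{2} + 9} \cdot \frac{1}{17} = \sqrt{\left(- \frac{3}{7}\right)^{2} + 9} \cdot \frac{1}{17} = \sqrt{\frac{9}{49} + 9} \cdot \frac{1}{17} = \sqrt{\frac{450}{49}} \cdot \frac{1}{17} = \frac{15 \sqrt{2}}{7} \cdot \frac{1}{17} = \frac{15 \sqrt{2}}{119}$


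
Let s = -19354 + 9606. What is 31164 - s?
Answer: 40912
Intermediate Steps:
s = -9748
31164 - s = 31164 - 1*(-9748) = 31164 + 9748 = 40912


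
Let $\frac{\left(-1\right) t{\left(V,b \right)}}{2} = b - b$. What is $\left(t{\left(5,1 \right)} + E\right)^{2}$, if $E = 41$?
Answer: $1681$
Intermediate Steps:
$t{\left(V,b \right)} = 0$ ($t{\left(V,b \right)} = - 2 \left(b - b\right) = \left(-2\right) 0 = 0$)
$\left(t{\left(5,1 \right)} + E\right)^{2} = \left(0 + 41\right)^{2} = 41^{2} = 1681$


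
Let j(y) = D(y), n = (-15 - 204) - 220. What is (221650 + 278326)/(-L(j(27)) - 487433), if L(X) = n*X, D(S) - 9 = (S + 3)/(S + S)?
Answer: -4499784/4349143 ≈ -1.0346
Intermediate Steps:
n = -439 (n = -219 - 220 = -439)
D(S) = 9 + (3 + S)/(2*S) (D(S) = 9 + (S + 3)/(S + S) = 9 + (3 + S)/((2*S)) = 9 + (3 + S)*(1/(2*S)) = 9 + (3 + S)/(2*S))
j(y) = (3 + 19*y)/(2*y)
L(X) = -439*X
(221650 + 278326)/(-L(j(27)) - 487433) = (221650 + 278326)/(-(-439)*(½)*(3 + 19*27)/27 - 487433) = 499976/(-(-439)*(½)*(1/27)*(3 + 513) - 487433) = 499976/(-(-439)*(½)*(1/27)*516 - 487433) = 499976/(-(-439)*86/9 - 487433) = 499976/(-1*(-37754/9) - 487433) = 499976/(37754/9 - 487433) = 499976/(-4349143/9) = 499976*(-9/4349143) = -4499784/4349143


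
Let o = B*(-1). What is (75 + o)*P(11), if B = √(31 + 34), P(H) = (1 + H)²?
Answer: 10800 - 144*√65 ≈ 9639.0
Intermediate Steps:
B = √65 ≈ 8.0623
o = -√65 (o = √65*(-1) = -√65 ≈ -8.0623)
(75 + o)*P(11) = (75 - √65)*(1 + 11)² = (75 - √65)*12² = (75 - √65)*144 = 10800 - 144*√65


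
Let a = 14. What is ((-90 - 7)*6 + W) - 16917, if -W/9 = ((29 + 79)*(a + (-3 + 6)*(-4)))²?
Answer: -437403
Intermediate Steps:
W = -419904 (W = -9*(14 + (-3 + 6)*(-4))²*(29 + 79)² = -9*11664*(14 + 3*(-4))² = -9*11664*(14 - 12)² = -9*(108*2)² = -9*216² = -9*46656 = -419904)
((-90 - 7)*6 + W) - 16917 = ((-90 - 7)*6 - 419904) - 16917 = (-97*6 - 419904) - 16917 = (-582 - 419904) - 16917 = -420486 - 16917 = -437403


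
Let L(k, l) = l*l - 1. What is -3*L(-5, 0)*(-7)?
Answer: -21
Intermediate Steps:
L(k, l) = -1 + l² (L(k, l) = l² - 1 = -1 + l²)
-3*L(-5, 0)*(-7) = -3*(-1 + 0²)*(-7) = -3*(-1 + 0)*(-7) = -3*(-1)*(-7) = 3*(-7) = -21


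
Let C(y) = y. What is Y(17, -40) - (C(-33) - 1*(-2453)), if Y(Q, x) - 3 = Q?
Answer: -2400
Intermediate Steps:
Y(Q, x) = 3 + Q
Y(17, -40) - (C(-33) - 1*(-2453)) = (3 + 17) - (-33 - 1*(-2453)) = 20 - (-33 + 2453) = 20 - 1*2420 = 20 - 2420 = -2400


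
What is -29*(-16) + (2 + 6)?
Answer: 472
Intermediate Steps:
-29*(-16) + (2 + 6) = 464 + 8 = 472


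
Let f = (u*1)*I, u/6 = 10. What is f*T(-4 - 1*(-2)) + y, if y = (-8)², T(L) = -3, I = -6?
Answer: 1144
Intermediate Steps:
u = 60 (u = 6*10 = 60)
f = -360 (f = (60*1)*(-6) = 60*(-6) = -360)
y = 64
f*T(-4 - 1*(-2)) + y = -360*(-3) + 64 = 1080 + 64 = 1144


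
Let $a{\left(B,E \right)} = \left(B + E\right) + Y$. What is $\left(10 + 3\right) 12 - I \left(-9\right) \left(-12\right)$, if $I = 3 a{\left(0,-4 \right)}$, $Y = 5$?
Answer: $-168$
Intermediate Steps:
$a{\left(B,E \right)} = 5 + B + E$ ($a{\left(B,E \right)} = \left(B + E\right) + 5 = 5 + B + E$)
$I = 3$ ($I = 3 \left(5 + 0 - 4\right) = 3 \cdot 1 = 3$)
$\left(10 + 3\right) 12 - I \left(-9\right) \left(-12\right) = \left(10 + 3\right) 12 - 3 \left(-9\right) \left(-12\right) = 13 \cdot 12 - \left(-27\right) \left(-12\right) = 156 - 324 = -168$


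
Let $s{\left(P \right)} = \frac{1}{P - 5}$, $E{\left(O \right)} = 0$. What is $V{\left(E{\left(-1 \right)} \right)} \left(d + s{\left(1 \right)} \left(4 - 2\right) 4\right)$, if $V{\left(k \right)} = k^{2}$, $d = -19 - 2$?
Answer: $0$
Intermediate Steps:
$d = -21$ ($d = -19 - 2 = -21$)
$s{\left(P \right)} = \frac{1}{-5 + P}$
$V{\left(E{\left(-1 \right)} \right)} \left(d + s{\left(1 \right)} \left(4 - 2\right) 4\right) = 0^{2} \left(-21 + \frac{4 - 2}{-5 + 1} \cdot 4\right) = 0 \left(-21 + \frac{4 - 2}{-4} \cdot 4\right) = 0 \left(-21 + \left(- \frac{1}{4}\right) 2 \cdot 4\right) = 0 \left(-21 - 2\right) = 0 \left(-23\right) = 0$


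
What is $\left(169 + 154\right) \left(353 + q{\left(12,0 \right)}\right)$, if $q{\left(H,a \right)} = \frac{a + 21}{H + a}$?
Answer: $\frac{458337}{4} \approx 1.1458 \cdot 10^{5}$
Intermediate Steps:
$q{\left(H,a \right)} = \frac{21 + a}{H + a}$
$\left(169 + 154\right) \left(353 + q{\left(12,0 \right)}\right) = \left(169 + 154\right) \left(353 + \frac{21 + 0}{12 + 0}\right) = 323 \left(353 + \frac{1}{12} \cdot 21\right) = 323 \left(353 + \frac{7}{4}\right) = 323 \cdot \frac{1419}{4} = \frac{458337}{4}$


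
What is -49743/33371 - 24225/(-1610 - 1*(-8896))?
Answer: -1170839973/243141106 ≈ -4.8155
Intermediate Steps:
-49743/33371 - 24225/(-1610 - 1*(-8896)) = -49743*1/33371 - 24225/(-1610 + 8896) = -49743/33371 - 24225/7286 = -1170839973/243141106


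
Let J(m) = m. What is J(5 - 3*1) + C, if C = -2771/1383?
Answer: -5/1383 ≈ -0.0036153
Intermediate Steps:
C = -2771/1383 (C = -2771*1/1383 = -2771/1383 ≈ -2.0036)
J(5 - 3*1) + C = (5 - 3*1) - 2771/1383 = (5 - 3) - 2771/1383 = 2 - 2771/1383 = -5/1383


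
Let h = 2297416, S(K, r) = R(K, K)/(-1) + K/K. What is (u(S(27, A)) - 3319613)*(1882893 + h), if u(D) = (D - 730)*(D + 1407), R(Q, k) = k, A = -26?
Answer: -18241401187541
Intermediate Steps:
S(K, r) = 1 - K (S(K, r) = K/(-1) + K/K = K*(-1) + 1 = -K + 1 = 1 - K)
u(D) = (-730 + D)*(1407 + D)
(u(S(27, A)) - 3319613)*(1882893 + h) = ((-1027110 + (1 - 1*27)² + 677*(1 - 1*27)) - 3319613)*(1882893 + 2297416) = ((-1027110 + (1 - 27)² + 677*(1 - 27)) - 3319613)*4180309 = ((-1027110 + (-26)² + 677*(-26)) - 3319613)*4180309 = ((-1027110 + 676 - 17602) - 3319613)*4180309 = (-1044036 - 3319613)*4180309 = -4363649*4180309 = -18241401187541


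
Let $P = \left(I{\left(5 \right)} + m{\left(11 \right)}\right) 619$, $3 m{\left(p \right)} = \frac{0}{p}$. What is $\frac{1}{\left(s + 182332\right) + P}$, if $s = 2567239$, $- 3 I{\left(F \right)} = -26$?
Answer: $\frac{3}{8264807} \approx 3.6298 \cdot 10^{-7}$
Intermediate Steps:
$m{\left(p \right)} = 0$ ($m{\left(p \right)} = \frac{0 \frac{1}{p}}{3} = \frac{1}{3} \cdot 0 = 0$)
$I{\left(F \right)} = \frac{26}{3}$ ($I{\left(F \right)} = \left(- \frac{1}{3}\right) \left(-26\right) = \frac{26}{3}$)
$P = \frac{16094}{3}$ ($P = \left(\frac{26}{3} + 0\right) 619 = \frac{26}{3} \cdot 619 = \frac{16094}{3} \approx 5364.7$)
$\frac{1}{\left(s + 182332\right) + P} = \frac{1}{\left(2567239 + 182332\right) + \frac{16094}{3}} = \frac{1}{2749571 + \frac{16094}{3}} = \frac{1}{\frac{8264807}{3}} = \frac{3}{8264807}$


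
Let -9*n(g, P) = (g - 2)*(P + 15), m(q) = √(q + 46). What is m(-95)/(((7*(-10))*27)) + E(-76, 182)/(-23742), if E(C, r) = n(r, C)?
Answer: -610/11871 - I/270 ≈ -0.051386 - 0.0037037*I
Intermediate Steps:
m(q) = √(46 + q)
n(g, P) = -(-2 + g)*(15 + P)/9 (n(g, P) = -(g - 2)*(P + 15)/9 = -(-2 + g)*(15 + P)/9)
E(C, r) = 10/3 - 5*r/3 + 2*C/9 - C*r/9
m(-95)/(((7*(-10))*27)) + E(-76, 182)/(-23742) = √(46 - 95)/(((7*(-10))*27)) + (10/3 - 5/3*182 + (2/9)*(-76) - ⅑*(-76)*182)/(-23742) = √(-49)/((-70*27)) + (10/3 - 910/3 - 152/9 + 13832/9)*(-1/23742) = (7*I)/(-1890) + 1220*(-1/23742) = (7*I)*(-1/1890) - 610/11871 = -I/270 - 610/11871 = -610/11871 - I/270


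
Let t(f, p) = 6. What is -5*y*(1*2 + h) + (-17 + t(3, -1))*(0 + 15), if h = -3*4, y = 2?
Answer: -65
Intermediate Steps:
h = -12
-5*y*(1*2 + h) + (-17 + t(3, -1))*(0 + 15) = -10*(1*2 - 12) + (-17 + 6)*(0 + 15) = -10*(2 - 12) - 11*15 = -10*(-10) - 165 = -5*(-20) - 165 = 100 - 165 = -65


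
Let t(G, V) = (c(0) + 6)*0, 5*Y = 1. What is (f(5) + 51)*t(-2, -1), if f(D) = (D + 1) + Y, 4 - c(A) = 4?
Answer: 0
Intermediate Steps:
Y = ⅕ (Y = (⅕)*1 = ⅕ ≈ 0.20000)
c(A) = 0 (c(A) = 4 - 1*4 = 4 - 4 = 0)
t(G, V) = 0 (t(G, V) = (0 + 6)*0 = 6*0 = 0)
f(D) = 6/5 + D (f(D) = (D + 1) + ⅕ = (1 + D) + ⅕ = 6/5 + D)
(f(5) + 51)*t(-2, -1) = ((6/5 + 5) + 51)*0 = (31/5 + 51)*0 = (286/5)*0 = 0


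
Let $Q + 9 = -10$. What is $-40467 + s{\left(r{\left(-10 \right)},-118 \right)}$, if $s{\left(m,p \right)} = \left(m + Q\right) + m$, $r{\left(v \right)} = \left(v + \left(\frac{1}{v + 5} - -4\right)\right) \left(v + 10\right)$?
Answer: $-40486$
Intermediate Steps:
$Q = -19$ ($Q = -9 - 10 = -19$)
$r{\left(v \right)} = \left(10 + v\right) \left(4 + v + \frac{1}{5 + v}\right)$ ($r{\left(v \right)} = \left(v + \left(\frac{1}{5 + v} + 4\right)\right) \left(10 + v\right) = \left(v + \left(4 + \frac{1}{5 + v}\right)\right) \left(10 + v\right) = \left(4 + v + \frac{1}{5 + v}\right) \left(10 + v\right) = \left(10 + v\right) \left(4 + v + \frac{1}{5 + v}\right)$)
$s{\left(m,p \right)} = -19 + 2 m$ ($s{\left(m,p \right)} = \left(m - 19\right) + m = \left(-19 + m\right) + m = -19 + 2 m$)
$-40467 + s{\left(r{\left(-10 \right)},-118 \right)} = -40467 - \left(19 - 2 \frac{210 + \left(-10\right)^{3} + 19 \left(-10\right)^{2} + 111 \left(-10\right)}{5 - 10}\right) = -40467 - \left(19 - 2 \frac{210 - 1000 + 19 \cdot 100 - 1110}{-5}\right) = -40467 - \left(19 - 2 \left(- \frac{210 - 1000 + 1900 - 1110}{5}\right)\right) = -40467 - \left(19 - 2 \left(\left(- \frac{1}{5}\right) 0\right)\right) = -40467 + \left(-19 + 2 \cdot 0\right) = -40467 + \left(-19 + 0\right) = -40467 - 19 = -40486$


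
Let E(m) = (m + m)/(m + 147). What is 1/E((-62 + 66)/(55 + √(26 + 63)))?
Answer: 8089/8 + 147*√89/8 ≈ 1184.5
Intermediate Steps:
E(m) = 2*m/(147 + m) (E(m) = (2*m)/(147 + m) = 2*m/(147 + m))
1/E((-62 + 66)/(55 + √(26 + 63))) = 1/(2*((-62 + 66)/(55 + √(26 + 63)))/(147 + (-62 + 66)/(55 + √(26 + 63)))) = 1/(2*(4/(55 + √89))/(147 + 4/(55 + √89))) = 1/(8/((55 + √89)*(147 + 4/(55 + √89)))) = (55 + √89)*(147 + 4/(55 + √89))/8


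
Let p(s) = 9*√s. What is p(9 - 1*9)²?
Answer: 0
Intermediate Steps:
p(9 - 1*9)² = (9*√(9 - 1*9))² = (9*√(9 - 9))² = (9*√0)² = (9*0)² = 0² = 0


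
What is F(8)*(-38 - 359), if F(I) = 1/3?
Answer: -397/3 ≈ -132.33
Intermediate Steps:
F(I) = 1/3
F(8)*(-38 - 359) = (-38 - 359)/3 = (1/3)*(-397) = -397/3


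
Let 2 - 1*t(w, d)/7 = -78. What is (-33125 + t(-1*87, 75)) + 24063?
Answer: -8502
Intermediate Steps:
t(w, d) = 560 (t(w, d) = 14 - 7*(-78) = 14 + 546 = 560)
(-33125 + t(-1*87, 75)) + 24063 = (-33125 + 560) + 24063 = -32565 + 24063 = -8502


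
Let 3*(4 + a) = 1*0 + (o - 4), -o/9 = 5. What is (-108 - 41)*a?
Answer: 9089/3 ≈ 3029.7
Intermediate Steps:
o = -45 (o = -9*5 = -45)
a = -61/3 (a = -4 + (1*0 + (-45 - 4))/3 = -4 + (0 - 49)/3 = -4 + (1/3)*(-49) = -4 - 49/3 = -61/3 ≈ -20.333)
(-108 - 41)*a = (-108 - 41)*(-61/3) = -149*(-61/3) = 9089/3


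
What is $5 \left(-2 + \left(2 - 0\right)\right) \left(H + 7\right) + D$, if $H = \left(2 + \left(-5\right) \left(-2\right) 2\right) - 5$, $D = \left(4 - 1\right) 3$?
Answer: $9$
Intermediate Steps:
$D = 9$ ($D = 3 \cdot 3 = 9$)
$H = 17$ ($H = \left(2 + 10 \cdot 2\right) - 5 = \left(2 + 20\right) - 5 = 22 - 5 = 17$)
$5 \left(-2 + \left(2 - 0\right)\right) \left(H + 7\right) + D = 5 \left(-2 + \left(2 - 0\right)\right) \left(17 + 7\right) + 9 = 5 \left(-2 + \left(2 + 0\right)\right) 24 + 9 = 5 \left(-2 + 2\right) 24 + 9 = 5 \cdot 0 \cdot 24 + 9 = 0 \cdot 24 + 9 = 0 + 9 = 9$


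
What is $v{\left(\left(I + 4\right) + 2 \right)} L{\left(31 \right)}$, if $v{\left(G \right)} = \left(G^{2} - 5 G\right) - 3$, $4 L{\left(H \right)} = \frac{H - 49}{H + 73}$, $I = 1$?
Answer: $- \frac{99}{208} \approx -0.47596$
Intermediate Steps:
$L{\left(H \right)} = \frac{-49 + H}{4 \left(73 + H\right)}$ ($L{\left(H \right)} = \frac{\left(H - 49\right) \frac{1}{H + 73}}{4} = \frac{\left(-49 + H\right) \frac{1}{73 + H}}{4} = \frac{\frac{1}{73 + H} \left(-49 + H\right)}{4} = \frac{-49 + H}{4 \left(73 + H\right)}$)
$v{\left(G \right)} = -3 + G^{2} - 5 G$
$v{\left(\left(I + 4\right) + 2 \right)} L{\left(31 \right)} = \left(-3 + \left(\left(1 + 4\right) + 2\right)^{2} - 5 \left(\left(1 + 4\right) + 2\right)\right) \frac{-49 + 31}{4 \left(73 + 31\right)} = \left(-3 + \left(5 + 2\right)^{2} - 5 \left(5 + 2\right)\right) \frac{1}{4} \cdot \frac{1}{104} \left(-18\right) = \left(-3 + 7^{2} - 35\right) \frac{1}{4} \cdot \frac{1}{104} \left(-18\right) = \left(-3 + 49 - 35\right) \left(- \frac{9}{208}\right) = 11 \left(- \frac{9}{208}\right) = - \frac{99}{208}$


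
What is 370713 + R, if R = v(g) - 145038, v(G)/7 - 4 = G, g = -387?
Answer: 222994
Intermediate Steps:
v(G) = 28 + 7*G
R = -147719 (R = (28 + 7*(-387)) - 145038 = (28 - 2709) - 145038 = -2681 - 145038 = -147719)
370713 + R = 370713 - 147719 = 222994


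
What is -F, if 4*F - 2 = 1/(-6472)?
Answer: -12943/25888 ≈ -0.49996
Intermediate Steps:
F = 12943/25888 (F = ½ + (¼)/(-6472) = ½ + (¼)*(-1/6472) = ½ - 1/25888 = 12943/25888 ≈ 0.49996)
-F = -1*12943/25888 = -12943/25888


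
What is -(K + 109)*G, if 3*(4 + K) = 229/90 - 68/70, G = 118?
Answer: -11767019/945 ≈ -12452.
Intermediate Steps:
K = -6569/1890 (K = -4 + (229/90 - 68/70)/3 = -4 + (229*(1/90) - 68*1/70)/3 = -4 + (229/90 - 34/35)/3 = -4 + (⅓)*(991/630) = -4 + 991/1890 = -6569/1890 ≈ -3.4757)
-(K + 109)*G = -(-6569/1890 + 109)*118 = -199441*118/1890 = -1*11767019/945 = -11767019/945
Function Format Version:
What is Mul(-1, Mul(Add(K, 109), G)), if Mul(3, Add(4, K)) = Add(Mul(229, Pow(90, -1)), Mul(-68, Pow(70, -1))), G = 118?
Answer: Rational(-11767019, 945) ≈ -12452.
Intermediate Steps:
K = Rational(-6569, 1890) (K = Add(-4, Mul(Rational(1, 3), Add(Mul(229, Pow(90, -1)), Mul(-68, Pow(70, -1))))) = Add(-4, Mul(Rational(1, 3), Add(Mul(229, Rational(1, 90)), Mul(-68, Rational(1, 70))))) = Add(-4, Mul(Rational(1, 3), Add(Rational(229, 90), Rational(-34, 35)))) = Add(-4, Mul(Rational(1, 3), Rational(991, 630))) = Add(-4, Rational(991, 1890)) = Rational(-6569, 1890) ≈ -3.4757)
Mul(-1, Mul(Add(K, 109), G)) = Mul(-1, Mul(Add(Rational(-6569, 1890), 109), 118)) = Mul(-1, Mul(Rational(199441, 1890), 118)) = Mul(-1, Rational(11767019, 945)) = Rational(-11767019, 945)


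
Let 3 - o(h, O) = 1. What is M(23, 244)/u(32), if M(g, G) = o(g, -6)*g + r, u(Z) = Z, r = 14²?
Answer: 121/16 ≈ 7.5625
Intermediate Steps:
r = 196
o(h, O) = 2 (o(h, O) = 3 - 1*1 = 3 - 1 = 2)
M(g, G) = 196 + 2*g (M(g, G) = 2*g + 196 = 196 + 2*g)
M(23, 244)/u(32) = (196 + 2*23)/32 = (196 + 46)*(1/32) = 242*(1/32) = 121/16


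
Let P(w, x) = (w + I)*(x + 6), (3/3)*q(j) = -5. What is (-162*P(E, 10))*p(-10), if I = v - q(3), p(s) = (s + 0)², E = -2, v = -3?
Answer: 0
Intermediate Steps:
q(j) = -5
p(s) = s²
I = 2 (I = -3 - 1*(-5) = -3 + 5 = 2)
P(w, x) = (2 + w)*(6 + x) (P(w, x) = (w + 2)*(x + 6) = (2 + w)*(6 + x))
(-162*P(E, 10))*p(-10) = -162*(12 + 2*10 + 6*(-2) - 2*10)*(-10)² = -162*(12 + 20 - 12 - 20)*100 = -162*0*100 = 0*100 = 0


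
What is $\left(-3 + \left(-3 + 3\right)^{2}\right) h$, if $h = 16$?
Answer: $-48$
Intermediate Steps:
$\left(-3 + \left(-3 + 3\right)^{2}\right) h = \left(-3 + \left(-3 + 3\right)^{2}\right) 16 = \left(-3 + 0^{2}\right) 16 = \left(-3 + 0\right) 16 = \left(-3\right) 16 = -48$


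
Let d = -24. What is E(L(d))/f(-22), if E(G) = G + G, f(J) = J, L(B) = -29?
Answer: 29/11 ≈ 2.6364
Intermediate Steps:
E(G) = 2*G
E(L(d))/f(-22) = (2*(-29))/(-22) = -58*(-1/22) = 29/11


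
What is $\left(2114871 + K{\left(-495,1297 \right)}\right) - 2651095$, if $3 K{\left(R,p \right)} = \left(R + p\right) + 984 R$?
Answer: $- \frac{2094950}{3} \approx -6.9832 \cdot 10^{5}$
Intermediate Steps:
$K{\left(R,p \right)} = \frac{p}{3} + \frac{985 R}{3}$ ($K{\left(R,p \right)} = \frac{\left(R + p\right) + 984 R}{3} = \frac{p + 985 R}{3} = \frac{p}{3} + \frac{985 R}{3}$)
$\left(2114871 + K{\left(-495,1297 \right)}\right) - 2651095 = \left(2114871 + \left(\frac{1}{3} \cdot 1297 + \frac{985}{3} \left(-495\right)\right)\right) - 2651095 = \left(2114871 + \left(\frac{1297}{3} - 162525\right)\right) - 2651095 = \left(2114871 - \frac{486278}{3}\right) - 2651095 = \frac{5858335}{3} - 2651095 = - \frac{2094950}{3}$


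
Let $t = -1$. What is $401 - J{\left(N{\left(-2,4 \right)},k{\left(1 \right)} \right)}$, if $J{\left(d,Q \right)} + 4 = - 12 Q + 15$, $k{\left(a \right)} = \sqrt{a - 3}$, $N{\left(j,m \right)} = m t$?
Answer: $390 + 12 i \sqrt{2} \approx 390.0 + 16.971 i$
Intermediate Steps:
$N{\left(j,m \right)} = - m$ ($N{\left(j,m \right)} = m \left(-1\right) = - m$)
$k{\left(a \right)} = \sqrt{-3 + a}$
$J{\left(d,Q \right)} = 11 - 12 Q$ ($J{\left(d,Q \right)} = -4 - \left(-15 + 12 Q\right) = 11 - 12 Q$)
$401 - J{\left(N{\left(-2,4 \right)},k{\left(1 \right)} \right)} = 401 - \left(11 - 12 \sqrt{-3 + 1}\right) = 401 - \left(11 - 12 \sqrt{-2}\right) = 401 - \left(11 - 12 i \sqrt{2}\right) = 390 + 12 i \sqrt{2}$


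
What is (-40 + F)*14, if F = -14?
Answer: -756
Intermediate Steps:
(-40 + F)*14 = (-40 - 14)*14 = -54*14 = -756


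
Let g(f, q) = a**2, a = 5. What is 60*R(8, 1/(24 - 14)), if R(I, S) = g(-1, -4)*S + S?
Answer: 156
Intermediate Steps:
g(f, q) = 25 (g(f, q) = 5**2 = 25)
R(I, S) = 26*S (R(I, S) = 25*S + S = 26*S)
60*R(8, 1/(24 - 14)) = 60*(26/(24 - 14)) = 60*(26/10) = 60*(26*(1/10)) = 60*(13/5) = 156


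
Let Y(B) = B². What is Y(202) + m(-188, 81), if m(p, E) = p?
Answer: 40616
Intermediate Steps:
Y(202) + m(-188, 81) = 202² - 188 = 40804 - 188 = 40616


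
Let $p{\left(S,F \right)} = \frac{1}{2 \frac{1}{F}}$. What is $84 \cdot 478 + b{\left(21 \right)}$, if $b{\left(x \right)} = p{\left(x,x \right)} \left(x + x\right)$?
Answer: $40593$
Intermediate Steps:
$p{\left(S,F \right)} = \frac{F}{2}$
$b{\left(x \right)} = x^{2}$ ($b{\left(x \right)} = \frac{x}{2} \left(x + x\right) = \frac{x}{2} \cdot 2 x = x^{2}$)
$84 \cdot 478 + b{\left(21 \right)} = 84 \cdot 478 + 21^{2} = 40152 + 441 = 40593$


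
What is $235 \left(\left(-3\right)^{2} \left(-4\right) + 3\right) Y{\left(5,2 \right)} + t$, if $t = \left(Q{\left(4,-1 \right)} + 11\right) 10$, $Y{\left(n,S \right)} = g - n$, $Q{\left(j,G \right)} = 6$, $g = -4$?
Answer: $69965$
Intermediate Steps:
$Y{\left(n,S \right)} = -4 - n$
$t = 170$ ($t = \left(6 + 11\right) 10 = 17 \cdot 10 = 170$)
$235 \left(\left(-3\right)^{2} \left(-4\right) + 3\right) Y{\left(5,2 \right)} + t = 235 \left(\left(-3\right)^{2} \left(-4\right) + 3\right) \left(-4 - 5\right) + 170 = 235 \left(9 \left(-4\right) + 3\right) \left(-4 - 5\right) + 170 = 235 \left(-36 + 3\right) \left(-9\right) + 170 = 235 \left(\left(-33\right) \left(-9\right)\right) + 170 = 235 \cdot 297 + 170 = 69795 + 170 = 69965$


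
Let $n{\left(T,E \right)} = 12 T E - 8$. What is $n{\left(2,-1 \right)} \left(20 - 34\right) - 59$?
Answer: $389$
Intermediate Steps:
$n{\left(T,E \right)} = -8 + 12 E T$ ($n{\left(T,E \right)} = 12 E T - 8 = -8 + 12 E T$)
$n{\left(2,-1 \right)} \left(20 - 34\right) - 59 = \left(-8 + 12 \left(-1\right) 2\right) \left(20 - 34\right) - 59 = \left(-8 - 24\right) \left(20 - 34\right) - 59 = \left(-32\right) \left(-14\right) - 59 = 448 - 59 = 389$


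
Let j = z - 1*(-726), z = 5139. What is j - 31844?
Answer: -25979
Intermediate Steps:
j = 5865 (j = 5139 - 1*(-726) = 5139 + 726 = 5865)
j - 31844 = 5865 - 31844 = -25979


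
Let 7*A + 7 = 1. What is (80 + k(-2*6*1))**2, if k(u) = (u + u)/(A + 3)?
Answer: 118336/25 ≈ 4733.4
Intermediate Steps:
A = -6/7 (A = -1 + (1/7)*1 = -1 + 1/7 = -6/7 ≈ -0.85714)
k(u) = 14*u/15 (k(u) = (u + u)/(-6/7 + 3) = (2*u)/(15/7) = (2*u)*(7/15) = 14*u/15)
(80 + k(-2*6*1))**2 = (80 + 14*(-2*6*1)/15)**2 = (80 + 14*(-12*1)/15)**2 = (80 + (14/15)*(-12))**2 = (80 - 56/5)**2 = (344/5)**2 = 118336/25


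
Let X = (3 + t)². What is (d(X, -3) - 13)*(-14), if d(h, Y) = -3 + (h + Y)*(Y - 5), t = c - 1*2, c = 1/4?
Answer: 63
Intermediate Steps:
c = ¼ ≈ 0.25000
t = -7/4 (t = ¼ - 1*2 = ¼ - 2 = -7/4 ≈ -1.7500)
X = 25/16 (X = (3 - 7/4)² = (5/4)² = 25/16 ≈ 1.5625)
d(h, Y) = -3 + (-5 + Y)*(Y + h) (d(h, Y) = -3 + (Y + h)*(-5 + Y) = -3 + (-5 + Y)*(Y + h))
(d(X, -3) - 13)*(-14) = ((-3 + (-3)² - 5*(-3) - 5*25/16 - 3*25/16) - 13)*(-14) = ((-3 + 9 + 15 - 125/16 - 75/16) - 13)*(-14) = (17/2 - 13)*(-14) = -9/2*(-14) = 63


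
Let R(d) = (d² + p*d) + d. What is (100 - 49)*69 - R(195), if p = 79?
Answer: -50106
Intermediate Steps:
R(d) = d² + 80*d (R(d) = (d² + 79*d) + d = d² + 80*d)
(100 - 49)*69 - R(195) = (100 - 49)*69 - 195*(80 + 195) = 51*69 - 195*275 = 3519 - 1*53625 = 3519 - 53625 = -50106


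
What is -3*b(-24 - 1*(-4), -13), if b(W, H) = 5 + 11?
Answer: -48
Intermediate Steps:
b(W, H) = 16
-3*b(-24 - 1*(-4), -13) = -3*16 = -48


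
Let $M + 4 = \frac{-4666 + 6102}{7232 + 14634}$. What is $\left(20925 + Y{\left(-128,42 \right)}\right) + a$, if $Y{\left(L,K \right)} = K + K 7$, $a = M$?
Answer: $\frac{232403499}{10933} \approx 21257.0$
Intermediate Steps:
$M = - \frac{43014}{10933}$ ($M = -4 + \frac{-4666 + 6102}{7232 + 14634} = -4 + \frac{1436}{21866} = -4 + 1436 \cdot \frac{1}{21866} = -4 + \frac{718}{10933} = - \frac{43014}{10933} \approx -3.9343$)
$a = - \frac{43014}{10933} \approx -3.9343$
$Y{\left(L,K \right)} = 8 K$ ($Y{\left(L,K \right)} = K + 7 K = 8 K$)
$\left(20925 + Y{\left(-128,42 \right)}\right) + a = \left(20925 + 8 \cdot 42\right) - \frac{43014}{10933} = \left(20925 + 336\right) - \frac{43014}{10933} = 21261 - \frac{43014}{10933} = \frac{232403499}{10933}$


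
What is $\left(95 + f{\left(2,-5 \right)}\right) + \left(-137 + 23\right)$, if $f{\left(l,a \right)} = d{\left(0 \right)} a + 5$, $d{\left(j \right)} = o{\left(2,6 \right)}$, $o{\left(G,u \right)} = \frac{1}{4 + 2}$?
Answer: $- \frac{89}{6} \approx -14.833$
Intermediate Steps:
$o{\left(G,u \right)} = \frac{1}{6}$
$d{\left(j \right)} = \frac{1}{6}$
$f{\left(l,a \right)} = 5 + \frac{a}{6}$ ($f{\left(l,a \right)} = \frac{a}{6} + 5 = 5 + \frac{a}{6}$)
$\left(95 + f{\left(2,-5 \right)}\right) + \left(-137 + 23\right) = \left(95 + \left(5 + \frac{1}{6} \left(-5\right)\right)\right) + \left(-137 + 23\right) = \left(95 + \left(5 - \frac{5}{6}\right)\right) - 114 = \left(95 + \frac{25}{6}\right) - 114 = \frac{595}{6} - 114 = - \frac{89}{6}$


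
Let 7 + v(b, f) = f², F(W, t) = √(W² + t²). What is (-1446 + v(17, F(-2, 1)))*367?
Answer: -531416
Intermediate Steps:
v(b, f) = -7 + f²
(-1446 + v(17, F(-2, 1)))*367 = (-1446 + (-7 + (√((-2)² + 1²))²))*367 = (-1446 + (-7 + (√(4 + 1))²))*367 = (-1446 + (-7 + (√5)²))*367 = (-1446 + (-7 + 5))*367 = (-1446 - 2)*367 = -1448*367 = -531416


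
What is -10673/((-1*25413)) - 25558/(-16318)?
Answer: 411833734/207344667 ≈ 1.9862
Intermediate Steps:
-10673/((-1*25413)) - 25558/(-16318) = -10673/(-25413) - 25558*(-1/16318) = -10673*(-1/25413) + 12779/8159 = 10673/25413 + 12779/8159 = 411833734/207344667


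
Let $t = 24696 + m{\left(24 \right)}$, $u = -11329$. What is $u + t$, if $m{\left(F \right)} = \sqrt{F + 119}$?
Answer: $13367 + \sqrt{143} \approx 13379.0$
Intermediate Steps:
$m{\left(F \right)} = \sqrt{119 + F}$
$t = 24696 + \sqrt{143}$ ($t = 24696 + \sqrt{119 + 24} = 24696 + \sqrt{143} \approx 24708.0$)
$u + t = -11329 + \left(24696 + \sqrt{143}\right) = 13367 + \sqrt{143}$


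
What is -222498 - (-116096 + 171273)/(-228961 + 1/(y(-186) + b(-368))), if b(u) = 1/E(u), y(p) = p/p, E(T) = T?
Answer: -18696112670903/84028319 ≈ -2.2250e+5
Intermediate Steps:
y(p) = 1
b(u) = 1/u
-222498 - (-116096 + 171273)/(-228961 + 1/(y(-186) + b(-368))) = -222498 - (-116096 + 171273)/(-228961 + 1/(1 + 1/(-368))) = -222498 - 55177/(-228961 + 1/(1 - 1/368)) = -222498 - 55177/(-228961 + 1/(367/368)) = -222498 - 55177/(-228961 + 368/367) = -222498 - 55177/(-84028319/367) = -222498 - 55177*(-367)/84028319 = -222498 - 1*(-20249959/84028319) = -222498 + 20249959/84028319 = -18696112670903/84028319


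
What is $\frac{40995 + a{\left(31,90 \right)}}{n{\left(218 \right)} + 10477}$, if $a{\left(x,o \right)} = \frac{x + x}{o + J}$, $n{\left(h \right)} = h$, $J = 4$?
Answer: $\frac{1926796}{502665} \approx 3.8332$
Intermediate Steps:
$a{\left(x,o \right)} = \frac{2 x}{4 + o}$ ($a{\left(x,o \right)} = \frac{x + x}{o + 4} = \frac{2 x}{4 + o}$)
$\frac{40995 + a{\left(31,90 \right)}}{n{\left(218 \right)} + 10477} = \frac{40995 + 2 \cdot 31 \frac{1}{4 + 90}}{218 + 10477} = \frac{40995 + 2 \cdot 31 \cdot \frac{1}{94}}{10695} = \left(40995 + 2 \cdot 31 \cdot \frac{1}{94}\right) \frac{1}{10695} = \left(40995 + \frac{31}{47}\right) \frac{1}{10695} = \frac{1926796}{47} \cdot \frac{1}{10695} = \frac{1926796}{502665}$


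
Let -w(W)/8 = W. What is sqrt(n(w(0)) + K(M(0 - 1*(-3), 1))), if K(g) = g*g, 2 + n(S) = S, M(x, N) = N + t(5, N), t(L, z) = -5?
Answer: sqrt(14) ≈ 3.7417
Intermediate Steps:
w(W) = -8*W
M(x, N) = -5 + N (M(x, N) = N - 5 = -5 + N)
n(S) = -2 + S
K(g) = g**2
sqrt(n(w(0)) + K(M(0 - 1*(-3), 1))) = sqrt((-2 - 8*0) + (-5 + 1)**2) = sqrt((-2 + 0) + (-4)**2) = sqrt(-2 + 16) = sqrt(14)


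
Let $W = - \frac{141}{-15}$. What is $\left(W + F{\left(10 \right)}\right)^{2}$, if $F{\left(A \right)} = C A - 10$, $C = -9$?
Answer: $\frac{205209}{25} \approx 8208.4$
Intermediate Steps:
$F{\left(A \right)} = -10 - 9 A$ ($F{\left(A \right)} = - 9 A - 10 = -10 - 9 A$)
$W = \frac{47}{5}$ ($W = \left(-141\right) \left(- \frac{1}{15}\right) = \frac{47}{5} \approx 9.4$)
$\left(W + F{\left(10 \right)}\right)^{2} = \left(\frac{47}{5} - 100\right)^{2} = \left(- \frac{453}{5}\right)^{2} = \frac{205209}{25}$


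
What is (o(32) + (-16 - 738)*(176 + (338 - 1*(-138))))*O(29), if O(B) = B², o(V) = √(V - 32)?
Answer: -413442328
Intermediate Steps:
o(V) = √(-32 + V)
(o(32) + (-16 - 738)*(176 + (338 - 1*(-138))))*O(29) = (√(-32 + 32) + (-16 - 738)*(176 + (338 - 1*(-138))))*29² = (√0 - 754*(176 + (338 + 138)))*841 = (0 - 754*(176 + 476))*841 = (0 - 754*652)*841 = (0 - 491608)*841 = -491608*841 = -413442328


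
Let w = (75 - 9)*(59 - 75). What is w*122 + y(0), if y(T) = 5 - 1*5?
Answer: -128832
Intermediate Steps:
y(T) = 0 (y(T) = 5 - 5 = 0)
w = -1056 (w = 66*(-16) = -1056)
w*122 + y(0) = -1056*122 + 0 = -128832 + 0 = -128832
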